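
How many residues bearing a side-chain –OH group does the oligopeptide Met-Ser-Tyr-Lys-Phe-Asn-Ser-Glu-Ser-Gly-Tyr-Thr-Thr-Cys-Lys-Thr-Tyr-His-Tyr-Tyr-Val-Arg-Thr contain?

12

S, T, and Y are the three residues with a side-chain hydroxyl.
Matching residues: Ser2, Tyr3, Ser7, Ser9, Tyr11, Thr12, Thr13, Thr16, Tyr17, Tyr19, Tyr20, Thr23.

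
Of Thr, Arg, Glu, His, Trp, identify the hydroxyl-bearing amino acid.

The –OH-bearing residues are Ser, Thr (aliphatic alcohols), and Tyr (phenol).
Of the listed options, only Thr belongs to this group.

Thr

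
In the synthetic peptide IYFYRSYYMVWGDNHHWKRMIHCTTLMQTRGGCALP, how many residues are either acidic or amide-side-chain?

3

Acidic: D, E. Amide-side-chain: N, Q.
Acidic residues here: D13 (1).
Amide-side-chain residues here: N14, Q28 (2).
The two groups share no amino acid, so total = 1 + 2 = 3.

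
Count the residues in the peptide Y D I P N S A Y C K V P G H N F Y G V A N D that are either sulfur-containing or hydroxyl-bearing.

5

Sulfur-containing: C, M. Hydroxyl-bearing: S, T, Y.
Sulfur-containing residues here: C9 (1).
Hydroxyl-bearing residues here: Y1, S6, Y8, Y17 (4).
The two groups share no amino acid, so total = 1 + 4 = 5.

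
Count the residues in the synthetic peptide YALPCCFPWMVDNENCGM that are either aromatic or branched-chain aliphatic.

Aromatic: F, W, Y. Branched-chain aliphatic: I, L, V.
Aromatic residues here: Y1, F7, W9 (3).
Branched-chain aliphatic residues here: L3, V11 (2).
The two groups share no amino acid, so total = 3 + 2 = 5.

5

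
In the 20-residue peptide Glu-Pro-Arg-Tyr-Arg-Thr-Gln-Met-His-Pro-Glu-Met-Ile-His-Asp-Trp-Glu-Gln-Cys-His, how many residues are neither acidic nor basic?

Acidic: D, E. Basic: K, R, H. All other residues are neither.
Matching residues: Pro2, Tyr4, Thr6, Gln7, Met8, Pro10, Met12, Ile13, Trp16, Gln18, Cys19.

11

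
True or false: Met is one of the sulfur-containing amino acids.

The sulfur-bearing residues are cysteine (–SH) and methionine (–S–CH₃).
Methionine is in this group.

True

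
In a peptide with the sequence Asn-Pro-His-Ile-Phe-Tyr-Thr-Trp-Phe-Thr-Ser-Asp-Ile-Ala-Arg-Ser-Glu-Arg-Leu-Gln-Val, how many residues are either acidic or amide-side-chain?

4

Acidic: D, E. Amide-side-chain: N, Q.
Acidic residues here: Asp12, Glu17 (2).
Amide-side-chain residues here: Asn1, Gln20 (2).
The two groups share no amino acid, so total = 2 + 2 = 4.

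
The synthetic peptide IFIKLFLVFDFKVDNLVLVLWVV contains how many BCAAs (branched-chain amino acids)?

13

The BCAAs are Val, Leu, and Ile — aliphatic side chains with a branch point.
Matching residues: I1, I3, L5, L7, V8, V13, L16, V17, L18, V19, L20, V22, V23.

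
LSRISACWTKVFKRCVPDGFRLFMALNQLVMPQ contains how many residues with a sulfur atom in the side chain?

4

Only Cys (C) and Met (M) have a sulfur atom in the side chain.
Matching residues: C7, C15, M24, M31.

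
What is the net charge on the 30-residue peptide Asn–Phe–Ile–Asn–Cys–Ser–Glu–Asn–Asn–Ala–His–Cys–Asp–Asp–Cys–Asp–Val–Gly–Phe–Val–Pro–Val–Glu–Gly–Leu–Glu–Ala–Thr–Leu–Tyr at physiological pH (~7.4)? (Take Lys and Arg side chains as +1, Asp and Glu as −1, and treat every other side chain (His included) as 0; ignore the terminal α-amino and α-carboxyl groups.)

-6

Positive (K, R): none → +0.
Negative (D, E): Glu7, Asp13, Asp14, Asp16, Glu23, Glu26 → −6.
Net charge = (+0) + (−6) = −6.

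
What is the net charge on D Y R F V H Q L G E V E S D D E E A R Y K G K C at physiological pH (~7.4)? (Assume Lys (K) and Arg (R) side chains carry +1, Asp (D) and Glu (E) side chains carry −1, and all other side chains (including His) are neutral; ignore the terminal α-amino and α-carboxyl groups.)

Positive (K, R): R3, R19, K21, K23 → +4.
Negative (D, E): D1, E10, E12, D14, D15, E16, E17 → −7.
Net charge = (+4) + (−7) = −3.

-3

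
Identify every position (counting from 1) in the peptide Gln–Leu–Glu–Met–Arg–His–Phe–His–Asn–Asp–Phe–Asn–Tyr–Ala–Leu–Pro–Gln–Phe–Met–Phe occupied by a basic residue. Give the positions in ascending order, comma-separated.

Lysine (K), arginine (R), and histidine (H) have basic, nitrogen-containing side chains.
Matching residues: Arg5, His6, His8.

5, 6, 8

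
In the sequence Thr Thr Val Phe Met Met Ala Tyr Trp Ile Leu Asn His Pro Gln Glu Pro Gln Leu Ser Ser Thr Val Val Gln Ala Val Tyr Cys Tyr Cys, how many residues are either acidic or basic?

2

Acidic: D, E. Basic: H, K, R.
Acidic residues here: Glu16 (1).
Basic residues here: His13 (1).
The two groups share no amino acid, so total = 1 + 1 = 2.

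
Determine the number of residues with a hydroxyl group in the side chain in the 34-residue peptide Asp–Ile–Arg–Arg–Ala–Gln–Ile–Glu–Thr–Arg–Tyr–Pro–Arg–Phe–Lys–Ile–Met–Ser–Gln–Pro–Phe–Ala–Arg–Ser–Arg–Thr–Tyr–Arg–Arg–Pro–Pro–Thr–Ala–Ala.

7

Serine (S), threonine (T), and tyrosine (Y) each carry a hydroxyl group on the side chain.
Matching residues: Thr9, Tyr11, Ser18, Ser24, Thr26, Tyr27, Thr32.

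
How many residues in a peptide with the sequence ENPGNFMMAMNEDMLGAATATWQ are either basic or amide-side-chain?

4

Basic: H, K, R. Amide-side-chain: N, Q.
Basic residues here: none (0).
Amide-side-chain residues here: N2, N5, N11, Q23 (4).
The two groups share no amino acid, so total = 0 + 4 = 4.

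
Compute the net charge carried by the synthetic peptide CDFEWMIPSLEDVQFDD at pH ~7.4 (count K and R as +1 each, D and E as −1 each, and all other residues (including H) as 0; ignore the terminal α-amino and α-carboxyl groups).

Positive (K, R): none → +0.
Negative (D, E): D2, E4, E11, D12, D16, D17 → −6.
Net charge = (+0) + (−6) = −6.

-6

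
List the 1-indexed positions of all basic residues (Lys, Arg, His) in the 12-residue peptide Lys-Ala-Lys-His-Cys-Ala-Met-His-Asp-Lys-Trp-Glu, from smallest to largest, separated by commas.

Matching residues: Lys1, Lys3, His4, His8, Lys10.

1, 3, 4, 8, 10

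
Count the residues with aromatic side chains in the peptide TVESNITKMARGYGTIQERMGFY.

3

The aromatic amino acids are Phe (F, benzyl), Trp (W, indole), and Tyr (Y, phenol).
Matching residues: Y13, F22, Y23.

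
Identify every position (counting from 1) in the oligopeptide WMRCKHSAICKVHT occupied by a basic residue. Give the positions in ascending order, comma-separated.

3, 5, 6, 11, 13

Matching residues: R3, K5, H6, K11, H13.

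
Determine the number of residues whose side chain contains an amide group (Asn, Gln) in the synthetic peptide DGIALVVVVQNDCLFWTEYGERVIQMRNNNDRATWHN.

7

Matching residues: Q10, N11, Q25, N28, N29, N30, N37.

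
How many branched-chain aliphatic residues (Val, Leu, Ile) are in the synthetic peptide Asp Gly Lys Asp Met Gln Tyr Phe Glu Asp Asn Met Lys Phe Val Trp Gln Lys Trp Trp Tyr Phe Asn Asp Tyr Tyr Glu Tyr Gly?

1

Matching residues: Val15.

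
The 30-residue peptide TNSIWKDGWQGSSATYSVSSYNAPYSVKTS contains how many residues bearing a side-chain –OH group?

14

S, T, and Y are the three residues with a side-chain hydroxyl.
Matching residues: T1, S3, S12, S13, T15, Y16, S17, S19, S20, Y21, Y25, S26, T29, S30.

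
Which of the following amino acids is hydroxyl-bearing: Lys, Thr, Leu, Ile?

Thr

The –OH-bearing residues are Ser, Thr (aliphatic alcohols), and Tyr (phenol).
Of the listed options, only Thr belongs to this group.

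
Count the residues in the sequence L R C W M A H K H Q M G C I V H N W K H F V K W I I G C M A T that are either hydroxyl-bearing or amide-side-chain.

3

Hydroxyl-bearing: S, T, Y. Amide-side-chain: N, Q.
Hydroxyl-bearing residues here: T31 (1).
Amide-side-chain residues here: Q10, N17 (2).
The two groups share no amino acid, so total = 1 + 2 = 3.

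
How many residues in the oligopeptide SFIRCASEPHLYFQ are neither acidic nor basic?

11

Acidic: D, E. Basic: K, R, H. All other residues are neither.
Matching residues: S1, F2, I3, C5, A6, S7, P9, L11, Y12, F13, Q14.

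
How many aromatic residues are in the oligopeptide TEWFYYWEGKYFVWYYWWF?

The aromatic amino acids are Phe (F, benzyl), Trp (W, indole), and Tyr (Y, phenol).
Matching residues: W3, F4, Y5, Y6, W7, Y11, F12, W14, Y15, Y16, W17, W18, F19.

13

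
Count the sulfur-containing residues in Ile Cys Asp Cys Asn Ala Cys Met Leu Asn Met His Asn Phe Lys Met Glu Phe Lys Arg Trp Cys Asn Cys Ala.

The sulfur-bearing residues are cysteine (–SH) and methionine (–S–CH₃).
Matching residues: Cys2, Cys4, Cys7, Met8, Met11, Met16, Cys22, Cys24.

8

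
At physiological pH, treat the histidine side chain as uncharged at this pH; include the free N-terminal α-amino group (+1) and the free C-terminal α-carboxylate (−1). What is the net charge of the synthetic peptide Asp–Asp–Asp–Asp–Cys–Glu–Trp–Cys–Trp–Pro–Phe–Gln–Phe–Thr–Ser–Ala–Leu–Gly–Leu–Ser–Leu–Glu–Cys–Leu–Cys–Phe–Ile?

-6

At pH ~7.4 the Lys and Arg side chains are protonated (+1), the Asp and Glu side chains are deprotonated (−1), and with His taken as neutral all other side chains carry no charge.
Positive (K, R): none → +0.
Negative (D, E): Asp1, Asp2, Asp3, Asp4, Glu6, Glu22 → −6.
The N-terminus (+1) and C-terminus (−1) cancel.
Net charge = (+0) + (−6) = −6.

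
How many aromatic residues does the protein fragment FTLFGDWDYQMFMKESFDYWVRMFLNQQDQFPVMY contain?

Phenylalanine (F), tryptophan (W), and tyrosine (Y) have aromatic ring side chains.
Matching residues: F1, F4, W7, Y9, F12, F17, Y19, W20, F24, F31, Y35.

11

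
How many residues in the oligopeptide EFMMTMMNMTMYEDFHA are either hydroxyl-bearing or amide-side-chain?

Hydroxyl-bearing: S, T, Y. Amide-side-chain: N, Q.
Hydroxyl-bearing residues here: T5, T10, Y12 (3).
Amide-side-chain residues here: N8 (1).
The two groups share no amino acid, so total = 3 + 1 = 4.

4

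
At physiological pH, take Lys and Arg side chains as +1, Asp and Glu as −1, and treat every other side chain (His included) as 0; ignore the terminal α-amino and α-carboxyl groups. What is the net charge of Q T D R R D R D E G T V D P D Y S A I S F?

-3

Positive (K, R): R4, R5, R7 → +3.
Negative (D, E): D3, D6, D8, E9, D13, D15 → −6.
Net charge = (+3) + (−6) = −3.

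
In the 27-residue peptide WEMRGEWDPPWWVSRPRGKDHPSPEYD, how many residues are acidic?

6

Only D (aspartate) and E (glutamate) carry a side-chain carboxylic acid.
Matching residues: E2, E6, D8, D20, E25, D27.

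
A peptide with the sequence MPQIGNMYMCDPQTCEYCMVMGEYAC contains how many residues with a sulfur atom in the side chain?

Cysteine (C, thiol) and methionine (M, thioether) are the two sulfur-containing amino acids.
Matching residues: M1, M7, M9, C10, C15, C18, M19, M21, C26.

9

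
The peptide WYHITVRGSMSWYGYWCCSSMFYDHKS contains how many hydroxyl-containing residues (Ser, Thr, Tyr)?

Matching residues: Y2, T5, S9, S11, Y13, Y15, S19, S20, Y23, S27.

10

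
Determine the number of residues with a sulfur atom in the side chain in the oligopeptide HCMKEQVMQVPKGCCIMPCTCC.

9

Cysteine (C, thiol) and methionine (M, thioether) are the two sulfur-containing amino acids.
Matching residues: C2, M3, M8, C14, C15, M17, C19, C21, C22.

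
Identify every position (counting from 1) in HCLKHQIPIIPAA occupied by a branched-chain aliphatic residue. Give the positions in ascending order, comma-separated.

Matching residues: L3, I7, I9, I10.

3, 7, 9, 10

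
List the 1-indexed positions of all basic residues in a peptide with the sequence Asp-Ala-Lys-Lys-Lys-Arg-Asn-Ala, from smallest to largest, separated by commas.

3, 4, 5, 6

Lysine (K), arginine (R), and histidine (H) have basic, nitrogen-containing side chains.
Matching residues: Lys3, Lys4, Lys5, Arg6.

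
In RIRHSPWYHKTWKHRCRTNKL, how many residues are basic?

K, R, and H are the three residues with basic side chains (ε-amine, guanidinium, and imidazole respectively).
Matching residues: R1, R3, H4, H9, K10, K13, H14, R15, R17, K20.

10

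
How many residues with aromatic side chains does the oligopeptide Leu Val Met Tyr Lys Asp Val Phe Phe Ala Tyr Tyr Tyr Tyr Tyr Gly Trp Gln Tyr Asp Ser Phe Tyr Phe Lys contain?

13

The aromatic amino acids are Phe (F, benzyl), Trp (W, indole), and Tyr (Y, phenol).
Matching residues: Tyr4, Phe8, Phe9, Tyr11, Tyr12, Tyr13, Tyr14, Tyr15, Trp17, Tyr19, Phe22, Tyr23, Phe24.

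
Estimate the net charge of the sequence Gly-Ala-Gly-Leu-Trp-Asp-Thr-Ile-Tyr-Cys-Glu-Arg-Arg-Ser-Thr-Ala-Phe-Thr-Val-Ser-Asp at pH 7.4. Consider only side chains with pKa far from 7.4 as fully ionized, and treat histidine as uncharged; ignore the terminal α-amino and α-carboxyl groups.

At pH ~7.4 the Lys and Arg side chains are protonated (+1), the Asp and Glu side chains are deprotonated (−1), and with His taken as neutral all other side chains carry no charge.
Positive (K, R): Arg12, Arg13 → +2.
Negative (D, E): Asp6, Glu11, Asp21 → −3.
Net charge = (+2) + (−3) = −1.

-1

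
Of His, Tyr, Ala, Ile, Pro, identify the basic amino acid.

The basic amino acids are Lys (K), Arg (R), and His (H).
Of the listed options, only His belongs to this group.

His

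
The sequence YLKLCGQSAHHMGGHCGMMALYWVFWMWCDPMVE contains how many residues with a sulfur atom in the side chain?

8

Cysteine (C, thiol) and methionine (M, thioether) are the two sulfur-containing amino acids.
Matching residues: C5, M12, C16, M18, M19, M27, C29, M32.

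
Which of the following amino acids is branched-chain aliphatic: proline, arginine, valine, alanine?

V, L, and I make up the branched-chain aliphatic group.
Of the listed options, only valine belongs to this group.

valine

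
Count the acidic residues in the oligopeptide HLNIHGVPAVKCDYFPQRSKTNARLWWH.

Only D (aspartate) and E (glutamate) carry a side-chain carboxylic acid.
Matching residues: D13.

1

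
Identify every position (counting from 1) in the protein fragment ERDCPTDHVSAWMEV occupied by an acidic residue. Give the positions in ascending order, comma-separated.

1, 3, 7, 14

Matching residues: E1, D3, D7, E14.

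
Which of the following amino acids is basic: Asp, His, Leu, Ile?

His

Lysine (K), arginine (R), and histidine (H) have basic, nitrogen-containing side chains.
Of the listed options, only His belongs to this group.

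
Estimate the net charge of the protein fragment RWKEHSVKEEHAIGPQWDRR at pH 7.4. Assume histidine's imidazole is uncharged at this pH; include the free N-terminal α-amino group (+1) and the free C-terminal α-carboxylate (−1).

+1

The side chains ionized at physiological pH are Lys/Arg (+1) and Asp/Glu (−1); with His treated as neutral, nothing else contributes.
Positive (K, R): R1, K3, K8, R19, R20 → +5.
Negative (D, E): E4, E9, E10, D18 → −4.
The N-terminus (+1) and C-terminus (−1) cancel.
Net charge = (+5) + (−4) = +1.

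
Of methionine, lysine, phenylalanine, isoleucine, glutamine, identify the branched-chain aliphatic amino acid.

Valine (V), leucine (L), and isoleucine (I) are the branched-chain amino acids.
Of the listed options, only isoleucine belongs to this group.

isoleucine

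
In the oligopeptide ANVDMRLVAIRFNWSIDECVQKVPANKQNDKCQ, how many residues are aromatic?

2

Phenylalanine (F), tryptophan (W), and tyrosine (Y) have aromatic ring side chains.
Matching residues: F12, W14.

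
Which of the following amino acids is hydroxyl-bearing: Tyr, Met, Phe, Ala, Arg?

Tyr

S, T, and Y are the three residues with a side-chain hydroxyl.
Of the listed options, only Tyr belongs to this group.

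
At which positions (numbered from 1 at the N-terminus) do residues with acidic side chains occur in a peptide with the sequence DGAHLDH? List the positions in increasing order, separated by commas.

Only D (aspartate) and E (glutamate) carry a side-chain carboxylic acid.
Matching residues: D1, D6.

1, 6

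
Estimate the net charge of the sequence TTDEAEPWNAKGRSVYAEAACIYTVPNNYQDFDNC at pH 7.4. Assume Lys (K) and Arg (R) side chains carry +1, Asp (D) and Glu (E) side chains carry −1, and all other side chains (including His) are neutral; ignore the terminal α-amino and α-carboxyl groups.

Positive (K, R): K11, R13 → +2.
Negative (D, E): D3, E4, E6, E18, D31, D33 → −6.
Net charge = (+2) + (−6) = −4.

-4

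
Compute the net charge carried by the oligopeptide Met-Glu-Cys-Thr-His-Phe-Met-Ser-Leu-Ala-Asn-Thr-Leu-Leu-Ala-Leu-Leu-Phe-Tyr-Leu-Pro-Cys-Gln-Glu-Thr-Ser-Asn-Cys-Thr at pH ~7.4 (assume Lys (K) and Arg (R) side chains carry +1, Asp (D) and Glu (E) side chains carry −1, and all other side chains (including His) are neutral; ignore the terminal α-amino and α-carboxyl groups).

Positive (K, R): none → +0.
Negative (D, E): Glu2, Glu24 → −2.
Net charge = (+0) + (−2) = −2.

-2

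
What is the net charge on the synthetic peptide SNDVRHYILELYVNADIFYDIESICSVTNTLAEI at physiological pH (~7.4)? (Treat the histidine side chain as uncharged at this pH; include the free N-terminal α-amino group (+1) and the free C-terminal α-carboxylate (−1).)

-5

Near pH 7.4, K and R contribute +1 each, D and E contribute −1 each, and every other side chain (His included, as stated) is uncharged.
Positive (K, R): R5 → +1.
Negative (D, E): D3, E10, D16, D20, E22, E33 → −6.
The N-terminus (+1) and C-terminus (−1) cancel.
Net charge = (+1) + (−6) = −5.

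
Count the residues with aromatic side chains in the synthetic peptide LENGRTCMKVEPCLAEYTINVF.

F, W, and Y each carry an aromatic ring on the side chain.
Matching residues: Y17, F22.

2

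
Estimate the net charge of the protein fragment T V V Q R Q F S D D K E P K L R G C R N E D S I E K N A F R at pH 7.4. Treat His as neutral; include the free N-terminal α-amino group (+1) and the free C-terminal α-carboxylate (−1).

+1

Near pH 7.4, K and R contribute +1 each, D and E contribute −1 each, and every other side chain (His included, as stated) is uncharged.
Positive (K, R): R5, K11, K14, R16, R19, K26, R30 → +7.
Negative (D, E): D9, D10, E12, E21, D22, E25 → −6.
The N-terminus (+1) and C-terminus (−1) cancel.
Net charge = (+7) + (−6) = +1.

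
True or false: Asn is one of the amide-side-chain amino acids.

True

Only N (asparagine) and Q (glutamine) carry a side-chain carboxamide.
Asparagine is in this group.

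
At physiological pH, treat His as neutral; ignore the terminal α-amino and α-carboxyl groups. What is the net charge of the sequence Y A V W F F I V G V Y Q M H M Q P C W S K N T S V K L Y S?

+2

At pH ~7.4 the Lys and Arg side chains are protonated (+1), the Asp and Glu side chains are deprotonated (−1), and with His taken as neutral all other side chains carry no charge.
Positive (K, R): K21, K26 → +2.
Negative (D, E): none → −0.
Net charge = (+2) + (−0) = +2.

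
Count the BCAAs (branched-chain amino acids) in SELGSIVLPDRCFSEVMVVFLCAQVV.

10

Valine (V), leucine (L), and isoleucine (I) are the branched-chain amino acids.
Matching residues: L3, I6, V7, L8, V16, V18, V19, L21, V25, V26.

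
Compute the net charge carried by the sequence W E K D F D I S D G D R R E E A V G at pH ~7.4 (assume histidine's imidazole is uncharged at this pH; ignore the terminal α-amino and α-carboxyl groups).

The side chains ionized at physiological pH are Lys/Arg (+1) and Asp/Glu (−1); with His treated as neutral, nothing else contributes.
Positive (K, R): K3, R12, R13 → +3.
Negative (D, E): E2, D4, D6, D9, D11, E14, E15 → −7.
Net charge = (+3) + (−7) = −4.

-4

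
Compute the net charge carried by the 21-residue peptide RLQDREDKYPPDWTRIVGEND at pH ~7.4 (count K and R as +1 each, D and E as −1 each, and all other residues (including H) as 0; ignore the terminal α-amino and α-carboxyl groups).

-2

Positive (K, R): R1, R5, K8, R15 → +4.
Negative (D, E): D4, E6, D7, D12, E19, D21 → −6.
Net charge = (+4) + (−6) = −2.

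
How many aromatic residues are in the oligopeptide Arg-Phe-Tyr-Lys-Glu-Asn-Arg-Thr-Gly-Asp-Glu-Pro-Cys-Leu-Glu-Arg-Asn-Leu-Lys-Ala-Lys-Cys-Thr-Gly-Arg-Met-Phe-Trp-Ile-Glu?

4

The aromatic amino acids are Phe (F, benzyl), Trp (W, indole), and Tyr (Y, phenol).
Matching residues: Phe2, Tyr3, Phe27, Trp28.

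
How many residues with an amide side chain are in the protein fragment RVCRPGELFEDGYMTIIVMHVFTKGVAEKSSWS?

The amide-side-chain residues are Asn (N) and Gln (Q).
None of the 33 residues belong to this group.

0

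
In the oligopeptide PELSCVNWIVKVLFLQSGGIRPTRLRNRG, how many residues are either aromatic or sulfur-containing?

3

Aromatic: F, W, Y. Sulfur-containing: C, M.
Aromatic residues here: W8, F14 (2).
Sulfur-containing residues here: C5 (1).
The two groups share no amino acid, so total = 2 + 1 = 3.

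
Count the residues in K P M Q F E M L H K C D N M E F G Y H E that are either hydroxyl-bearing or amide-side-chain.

3

Hydroxyl-bearing: S, T, Y. Amide-side-chain: N, Q.
Hydroxyl-bearing residues here: Y18 (1).
Amide-side-chain residues here: Q4, N13 (2).
The two groups share no amino acid, so total = 1 + 2 = 3.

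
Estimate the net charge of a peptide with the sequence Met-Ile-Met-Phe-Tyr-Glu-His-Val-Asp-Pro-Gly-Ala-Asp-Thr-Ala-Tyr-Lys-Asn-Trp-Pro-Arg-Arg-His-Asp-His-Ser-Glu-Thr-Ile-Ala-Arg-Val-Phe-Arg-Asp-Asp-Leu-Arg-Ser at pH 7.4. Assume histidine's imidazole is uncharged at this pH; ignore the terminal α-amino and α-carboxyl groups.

The side chains ionized at physiological pH are Lys/Arg (+1) and Asp/Glu (−1); with His treated as neutral, nothing else contributes.
Positive (K, R): Lys17, Arg21, Arg22, Arg31, Arg34, Arg38 → +6.
Negative (D, E): Glu6, Asp9, Asp13, Asp24, Glu27, Asp35, Asp36 → −7.
Net charge = (+6) + (−7) = −1.

-1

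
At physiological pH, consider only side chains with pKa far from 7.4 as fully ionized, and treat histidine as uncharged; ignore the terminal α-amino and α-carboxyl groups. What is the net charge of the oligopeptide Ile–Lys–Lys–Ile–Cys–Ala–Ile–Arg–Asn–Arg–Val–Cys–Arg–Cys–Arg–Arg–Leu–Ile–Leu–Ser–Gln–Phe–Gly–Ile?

Near pH 7.4, K and R contribute +1 each, D and E contribute −1 each, and every other side chain (His included, as stated) is uncharged.
Positive (K, R): Lys2, Lys3, Arg8, Arg10, Arg13, Arg15, Arg16 → +7.
Negative (D, E): none → −0.
Net charge = (+7) + (−0) = +7.

+7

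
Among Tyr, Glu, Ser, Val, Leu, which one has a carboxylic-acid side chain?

Glu

Aspartate (D) and glutamate (E) have carboxylic-acid side chains and are the acidic amino acids.
Of the listed options, only Glu belongs to this group.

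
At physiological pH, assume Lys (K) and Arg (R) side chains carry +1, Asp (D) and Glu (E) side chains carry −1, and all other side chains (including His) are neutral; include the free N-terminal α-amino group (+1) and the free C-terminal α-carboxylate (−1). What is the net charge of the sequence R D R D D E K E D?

-3

Positive (K, R): R1, R3, K7 → +3.
Negative (D, E): D2, D4, D5, E6, E8, D9 → −6.
The N-terminus (+1) and C-terminus (−1) cancel.
Net charge = (+3) + (−6) = −3.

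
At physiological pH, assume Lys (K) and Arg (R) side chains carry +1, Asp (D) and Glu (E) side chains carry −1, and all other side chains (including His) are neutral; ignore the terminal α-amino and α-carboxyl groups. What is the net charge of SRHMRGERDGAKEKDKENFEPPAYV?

0

Positive (K, R): R2, R5, R8, K12, K14, K16 → +6.
Negative (D, E): E7, D9, E13, D15, E17, E20 → −6.
Net charge = (+6) + (−6) = 0.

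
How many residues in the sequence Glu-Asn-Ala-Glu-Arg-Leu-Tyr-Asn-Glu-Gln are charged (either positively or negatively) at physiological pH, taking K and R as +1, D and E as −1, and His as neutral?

Charged side chains at pH ~7.4: K, R (positive); D, E (negative).
Matching residues: Glu1, Glu4, Arg5, Glu9.

4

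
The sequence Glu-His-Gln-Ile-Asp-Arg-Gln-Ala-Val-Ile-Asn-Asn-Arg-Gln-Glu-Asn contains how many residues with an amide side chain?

6

The amide-side-chain residues are Asn (N) and Gln (Q).
Matching residues: Gln3, Gln7, Asn11, Asn12, Gln14, Asn16.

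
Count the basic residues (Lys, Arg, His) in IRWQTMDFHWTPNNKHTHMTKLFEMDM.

6

Matching residues: R2, H9, K15, H16, H18, K21.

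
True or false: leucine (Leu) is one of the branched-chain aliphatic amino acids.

V, L, and I make up the branched-chain aliphatic group.
Leucine is in this group.

True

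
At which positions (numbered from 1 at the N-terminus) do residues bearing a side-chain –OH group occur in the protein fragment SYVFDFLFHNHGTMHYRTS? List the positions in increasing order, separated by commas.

1, 2, 13, 16, 18, 19

Serine (S), threonine (T), and tyrosine (Y) each carry a hydroxyl group on the side chain.
Matching residues: S1, Y2, T13, Y16, T18, S19.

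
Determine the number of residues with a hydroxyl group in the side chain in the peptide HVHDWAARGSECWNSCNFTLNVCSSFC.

The –OH-bearing residues are Ser, Thr (aliphatic alcohols), and Tyr (phenol).
Matching residues: S10, S15, T19, S24, S25.

5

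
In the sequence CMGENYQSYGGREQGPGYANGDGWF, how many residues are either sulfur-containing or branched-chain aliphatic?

2

Sulfur-containing: C, M. Branched-chain aliphatic: I, L, V.
Sulfur-containing residues here: C1, M2 (2).
Branched-chain aliphatic residues here: none (0).
The two groups share no amino acid, so total = 2 + 0 = 2.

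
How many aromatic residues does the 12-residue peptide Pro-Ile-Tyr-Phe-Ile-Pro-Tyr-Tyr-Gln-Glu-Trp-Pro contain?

5

The aromatic amino acids are Phe (F, benzyl), Trp (W, indole), and Tyr (Y, phenol).
Matching residues: Tyr3, Phe4, Tyr7, Tyr8, Trp11.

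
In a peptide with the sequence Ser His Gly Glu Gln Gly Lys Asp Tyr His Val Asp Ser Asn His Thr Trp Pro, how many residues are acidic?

The acidic residues are Asp (D) and Glu (E), whose side chains end in a carboxylate group.
Matching residues: Glu4, Asp8, Asp12.

3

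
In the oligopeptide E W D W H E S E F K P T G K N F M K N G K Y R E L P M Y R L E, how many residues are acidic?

Only D (aspartate) and E (glutamate) carry a side-chain carboxylic acid.
Matching residues: E1, D3, E6, E8, E24, E31.

6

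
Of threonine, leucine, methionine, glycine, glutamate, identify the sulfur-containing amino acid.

The sulfur-bearing residues are cysteine (–SH) and methionine (–S–CH₃).
Of the listed options, only methionine belongs to this group.

methionine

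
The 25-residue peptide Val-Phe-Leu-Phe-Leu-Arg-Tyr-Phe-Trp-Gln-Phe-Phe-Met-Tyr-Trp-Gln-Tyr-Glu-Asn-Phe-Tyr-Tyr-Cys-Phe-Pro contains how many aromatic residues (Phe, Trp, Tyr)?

Matching residues: Phe2, Phe4, Tyr7, Phe8, Trp9, Phe11, Phe12, Tyr14, Trp15, Tyr17, Phe20, Tyr21, Tyr22, Phe24.

14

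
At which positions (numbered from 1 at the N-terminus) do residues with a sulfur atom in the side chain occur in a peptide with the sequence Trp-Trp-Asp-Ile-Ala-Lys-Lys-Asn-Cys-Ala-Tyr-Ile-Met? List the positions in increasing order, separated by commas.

Only Cys (C) and Met (M) have a sulfur atom in the side chain.
Matching residues: Cys9, Met13.

9, 13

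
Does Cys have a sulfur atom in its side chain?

Only Cys (C) and Met (M) have a sulfur atom in the side chain.
Cysteine is in this group.

Yes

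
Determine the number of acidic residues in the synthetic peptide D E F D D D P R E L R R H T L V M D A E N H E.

9

Only D (aspartate) and E (glutamate) carry a side-chain carboxylic acid.
Matching residues: D1, E2, D4, D5, D6, E9, D18, E20, E23.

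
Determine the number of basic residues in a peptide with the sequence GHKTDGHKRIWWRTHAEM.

Lysine (K), arginine (R), and histidine (H) have basic, nitrogen-containing side chains.
Matching residues: H2, K3, H7, K8, R9, R13, H15.

7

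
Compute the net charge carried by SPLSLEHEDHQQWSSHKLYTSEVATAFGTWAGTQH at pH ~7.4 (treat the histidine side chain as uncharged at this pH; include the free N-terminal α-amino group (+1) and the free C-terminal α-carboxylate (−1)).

Near pH 7.4, K and R contribute +1 each, D and E contribute −1 each, and every other side chain (His included, as stated) is uncharged.
Positive (K, R): K17 → +1.
Negative (D, E): E6, E8, D9, E22 → −4.
The N-terminus (+1) and C-terminus (−1) cancel.
Net charge = (+1) + (−4) = −3.

-3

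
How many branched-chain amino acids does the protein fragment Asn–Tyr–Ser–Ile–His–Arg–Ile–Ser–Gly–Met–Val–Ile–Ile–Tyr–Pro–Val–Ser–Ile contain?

7

The BCAAs are Val, Leu, and Ile — aliphatic side chains with a branch point.
Matching residues: Ile4, Ile7, Val11, Ile12, Ile13, Val16, Ile18.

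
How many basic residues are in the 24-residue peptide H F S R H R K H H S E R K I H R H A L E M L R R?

The basic amino acids are Lys (K), Arg (R), and His (H).
Matching residues: H1, R4, H5, R6, K7, H8, H9, R12, K13, H15, R16, H17, R23, R24.

14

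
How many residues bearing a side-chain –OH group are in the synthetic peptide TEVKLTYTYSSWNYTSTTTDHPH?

13

The –OH-bearing residues are Ser, Thr (aliphatic alcohols), and Tyr (phenol).
Matching residues: T1, T6, Y7, T8, Y9, S10, S11, Y14, T15, S16, T17, T18, T19.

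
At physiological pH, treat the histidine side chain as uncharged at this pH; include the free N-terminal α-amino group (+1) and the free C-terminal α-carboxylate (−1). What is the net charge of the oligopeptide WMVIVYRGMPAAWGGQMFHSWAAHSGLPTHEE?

-1

At pH ~7.4 the Lys and Arg side chains are protonated (+1), the Asp and Glu side chains are deprotonated (−1), and with His taken as neutral all other side chains carry no charge.
Positive (K, R): R7 → +1.
Negative (D, E): E31, E32 → −2.
The N-terminus (+1) and C-terminus (−1) cancel.
Net charge = (+1) + (−2) = −1.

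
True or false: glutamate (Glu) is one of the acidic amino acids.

True

Only D (aspartate) and E (glutamate) carry a side-chain carboxylic acid.
Glutamate is in this group.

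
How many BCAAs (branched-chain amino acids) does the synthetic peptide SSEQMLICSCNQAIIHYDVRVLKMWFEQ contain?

Valine (V), leucine (L), and isoleucine (I) are the branched-chain amino acids.
Matching residues: L6, I7, I14, I15, V19, V21, L22.

7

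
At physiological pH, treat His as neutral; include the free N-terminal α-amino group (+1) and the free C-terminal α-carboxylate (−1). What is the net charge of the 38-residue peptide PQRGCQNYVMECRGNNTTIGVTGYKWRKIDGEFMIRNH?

Near pH 7.4, K and R contribute +1 each, D and E contribute −1 each, and every other side chain (His included, as stated) is uncharged.
Positive (K, R): R3, R13, K25, R27, K28, R36 → +6.
Negative (D, E): E11, D30, E32 → −3.
The N-terminus (+1) and C-terminus (−1) cancel.
Net charge = (+6) + (−3) = +3.

+3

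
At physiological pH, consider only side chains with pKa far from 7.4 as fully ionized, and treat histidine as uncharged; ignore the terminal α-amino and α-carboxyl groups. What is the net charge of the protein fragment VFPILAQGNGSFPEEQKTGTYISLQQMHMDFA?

-2

The side chains ionized at physiological pH are Lys/Arg (+1) and Asp/Glu (−1); with His treated as neutral, nothing else contributes.
Positive (K, R): K17 → +1.
Negative (D, E): E14, E15, D30 → −3.
Net charge = (+1) + (−3) = −2.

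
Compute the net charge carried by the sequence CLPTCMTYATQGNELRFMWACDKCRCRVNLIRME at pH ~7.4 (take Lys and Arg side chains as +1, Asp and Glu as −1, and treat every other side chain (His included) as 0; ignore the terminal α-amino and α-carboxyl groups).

Positive (K, R): R16, K23, R25, R27, R32 → +5.
Negative (D, E): E14, D22, E34 → −3.
Net charge = (+5) + (−3) = +2.

+2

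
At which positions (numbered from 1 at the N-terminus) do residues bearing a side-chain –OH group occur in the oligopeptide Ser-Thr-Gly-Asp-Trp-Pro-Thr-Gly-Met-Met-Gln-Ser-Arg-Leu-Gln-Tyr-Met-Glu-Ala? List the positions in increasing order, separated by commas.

1, 2, 7, 12, 16

S, T, and Y are the three residues with a side-chain hydroxyl.
Matching residues: Ser1, Thr2, Thr7, Ser12, Tyr16.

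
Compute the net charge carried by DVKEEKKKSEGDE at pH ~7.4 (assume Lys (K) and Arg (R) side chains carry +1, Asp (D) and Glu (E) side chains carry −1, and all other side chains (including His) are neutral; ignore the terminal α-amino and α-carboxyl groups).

-2

Positive (K, R): K3, K6, K7, K8 → +4.
Negative (D, E): D1, E4, E5, E10, D12, E13 → −6.
Net charge = (+4) + (−6) = −2.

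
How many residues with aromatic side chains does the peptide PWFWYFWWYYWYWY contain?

13

Phenylalanine (F), tryptophan (W), and tyrosine (Y) have aromatic ring side chains.
Matching residues: W2, F3, W4, Y5, F6, W7, W8, Y9, Y10, W11, Y12, W13, Y14.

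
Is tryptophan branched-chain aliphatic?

No

V, L, and I make up the branched-chain aliphatic group.
Tryptophan is not in this group.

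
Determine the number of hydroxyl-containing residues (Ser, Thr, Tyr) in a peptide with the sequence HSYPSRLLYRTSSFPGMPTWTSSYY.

13

Matching residues: S2, Y3, S5, Y9, T11, S12, S13, T19, T21, S22, S23, Y24, Y25.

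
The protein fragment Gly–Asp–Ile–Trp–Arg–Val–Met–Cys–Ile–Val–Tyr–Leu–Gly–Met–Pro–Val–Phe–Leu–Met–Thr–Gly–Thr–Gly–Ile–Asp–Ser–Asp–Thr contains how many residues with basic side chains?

Lysine (K), arginine (R), and histidine (H) have basic, nitrogen-containing side chains.
Matching residues: Arg5.

1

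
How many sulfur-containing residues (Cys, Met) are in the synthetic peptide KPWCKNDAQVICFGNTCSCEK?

4

Matching residues: C4, C12, C17, C19.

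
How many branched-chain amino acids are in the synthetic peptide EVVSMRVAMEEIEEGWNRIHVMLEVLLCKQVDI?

12

The BCAAs are Val, Leu, and Ile — aliphatic side chains with a branch point.
Matching residues: V2, V3, V7, I12, I19, V21, L23, V25, L26, L27, V31, I33.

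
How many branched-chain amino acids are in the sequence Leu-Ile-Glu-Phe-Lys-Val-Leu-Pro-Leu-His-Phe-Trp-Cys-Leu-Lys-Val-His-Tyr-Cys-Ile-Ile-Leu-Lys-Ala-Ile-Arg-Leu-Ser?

12

Valine (V), leucine (L), and isoleucine (I) are the branched-chain amino acids.
Matching residues: Leu1, Ile2, Val6, Leu7, Leu9, Leu14, Val16, Ile20, Ile21, Leu22, Ile25, Leu27.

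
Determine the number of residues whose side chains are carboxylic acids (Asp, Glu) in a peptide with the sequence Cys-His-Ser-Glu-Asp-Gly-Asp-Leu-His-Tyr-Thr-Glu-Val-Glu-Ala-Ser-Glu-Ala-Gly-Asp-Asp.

8

Matching residues: Glu4, Asp5, Asp7, Glu12, Glu14, Glu17, Asp20, Asp21.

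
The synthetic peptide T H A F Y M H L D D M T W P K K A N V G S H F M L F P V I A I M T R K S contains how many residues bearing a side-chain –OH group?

6

Serine (S), threonine (T), and tyrosine (Y) each carry a hydroxyl group on the side chain.
Matching residues: T1, Y5, T12, S21, T33, S36.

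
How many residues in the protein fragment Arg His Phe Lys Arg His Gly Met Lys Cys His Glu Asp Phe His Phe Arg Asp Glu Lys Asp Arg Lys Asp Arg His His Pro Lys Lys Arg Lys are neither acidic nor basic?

7

Acidic: D, E. Basic: K, R, H. All other residues are neither.
Matching residues: Phe3, Gly7, Met8, Cys10, Phe14, Phe16, Pro28.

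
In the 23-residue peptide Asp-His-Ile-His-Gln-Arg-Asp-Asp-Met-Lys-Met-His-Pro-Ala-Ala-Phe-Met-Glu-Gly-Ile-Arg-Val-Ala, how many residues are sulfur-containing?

The sulfur-bearing residues are cysteine (–SH) and methionine (–S–CH₃).
Matching residues: Met9, Met11, Met17.

3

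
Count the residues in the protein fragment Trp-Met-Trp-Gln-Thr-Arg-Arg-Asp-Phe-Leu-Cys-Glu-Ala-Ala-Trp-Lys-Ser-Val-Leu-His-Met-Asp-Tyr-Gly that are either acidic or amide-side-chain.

4

Acidic: D, E. Amide-side-chain: N, Q.
Acidic residues here: Asp8, Glu12, Asp22 (3).
Amide-side-chain residues here: Gln4 (1).
The two groups share no amino acid, so total = 3 + 1 = 4.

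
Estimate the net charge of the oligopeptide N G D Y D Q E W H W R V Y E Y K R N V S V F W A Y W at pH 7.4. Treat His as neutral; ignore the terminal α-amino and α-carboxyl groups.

The side chains ionized at physiological pH are Lys/Arg (+1) and Asp/Glu (−1); with His treated as neutral, nothing else contributes.
Positive (K, R): R11, K16, R17 → +3.
Negative (D, E): D3, D5, E7, E14 → −4.
Net charge = (+3) + (−4) = −1.

-1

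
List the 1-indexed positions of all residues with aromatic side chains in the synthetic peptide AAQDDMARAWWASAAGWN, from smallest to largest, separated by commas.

10, 11, 17

Phenylalanine (F), tryptophan (W), and tyrosine (Y) have aromatic ring side chains.
Matching residues: W10, W11, W17.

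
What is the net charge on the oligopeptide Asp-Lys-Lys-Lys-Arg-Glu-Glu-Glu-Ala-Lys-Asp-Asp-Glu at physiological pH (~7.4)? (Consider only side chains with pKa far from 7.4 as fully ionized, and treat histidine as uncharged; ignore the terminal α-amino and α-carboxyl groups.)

At pH ~7.4 the Lys and Arg side chains are protonated (+1), the Asp and Glu side chains are deprotonated (−1), and with His taken as neutral all other side chains carry no charge.
Positive (K, R): Lys2, Lys3, Lys4, Arg5, Lys10 → +5.
Negative (D, E): Asp1, Glu6, Glu7, Glu8, Asp11, Asp12, Glu13 → −7.
Net charge = (+5) + (−7) = −2.

-2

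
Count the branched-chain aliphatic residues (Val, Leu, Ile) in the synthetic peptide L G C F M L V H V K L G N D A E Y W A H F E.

5

Matching residues: L1, L6, V7, V9, L11.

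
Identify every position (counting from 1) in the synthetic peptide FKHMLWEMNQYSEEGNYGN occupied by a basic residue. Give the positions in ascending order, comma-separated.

The basic amino acids are Lys (K), Arg (R), and His (H).
Matching residues: K2, H3.

2, 3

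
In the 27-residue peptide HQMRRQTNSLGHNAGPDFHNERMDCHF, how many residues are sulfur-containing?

3

Only Cys (C) and Met (M) have a sulfur atom in the side chain.
Matching residues: M3, M23, C25.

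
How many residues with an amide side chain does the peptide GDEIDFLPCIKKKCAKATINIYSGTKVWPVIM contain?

1

Asparagine (N) and glutamine (Q) have uncharged amide side chains.
Matching residues: N20.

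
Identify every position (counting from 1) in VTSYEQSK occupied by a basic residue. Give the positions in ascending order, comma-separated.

K, R, and H are the three residues with basic side chains (ε-amine, guanidinium, and imidazole respectively).
Matching residues: K8.

8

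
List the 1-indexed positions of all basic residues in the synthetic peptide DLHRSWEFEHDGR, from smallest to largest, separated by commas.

Lysine (K), arginine (R), and histidine (H) have basic, nitrogen-containing side chains.
Matching residues: H3, R4, H10, R13.

3, 4, 10, 13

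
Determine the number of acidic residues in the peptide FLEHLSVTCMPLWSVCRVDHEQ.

The acidic residues are Asp (D) and Glu (E), whose side chains end in a carboxylate group.
Matching residues: E3, D19, E21.

3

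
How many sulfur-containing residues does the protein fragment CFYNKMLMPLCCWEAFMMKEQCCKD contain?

9

Only Cys (C) and Met (M) have a sulfur atom in the side chain.
Matching residues: C1, M6, M8, C11, C12, M17, M18, C22, C23.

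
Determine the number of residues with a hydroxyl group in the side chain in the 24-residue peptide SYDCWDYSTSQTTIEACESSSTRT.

13

S, T, and Y are the three residues with a side-chain hydroxyl.
Matching residues: S1, Y2, Y7, S8, T9, S10, T12, T13, S19, S20, S21, T22, T24.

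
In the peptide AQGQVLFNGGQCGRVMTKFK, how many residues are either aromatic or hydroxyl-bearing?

Aromatic: F, W, Y. Hydroxyl-bearing: S, T, Y.
Aromatic residues here: F7, F19 (2).
Hydroxyl-bearing residues here: T17 (1).
(Y belongs to both groups, but none appear in this sequence.) Total = 2 + 1 = 3.

3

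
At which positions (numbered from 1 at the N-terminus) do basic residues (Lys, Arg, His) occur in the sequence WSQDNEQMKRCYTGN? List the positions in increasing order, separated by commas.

9, 10

Matching residues: K9, R10.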